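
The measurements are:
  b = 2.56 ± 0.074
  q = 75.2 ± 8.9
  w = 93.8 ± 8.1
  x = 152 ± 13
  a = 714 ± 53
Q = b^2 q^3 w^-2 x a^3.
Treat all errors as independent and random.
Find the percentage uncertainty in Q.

46.5%

Each factor contributes (exponent × relative error)² to (δQ/Q)²:
  (2·δb/b)² = (2×0.0289)² = 0.00334;  (3·δq/q)² = (3×0.118)² = 0.126;  (-2·δw/w)² = (-2×0.0864)² = 0.0298;  (1·δx/x)² = (1×0.0855)² = 0.00731;  (3·δa/a)² = (3×0.0742)² = 0.0496
δQ/Q = √(0.216) = 0.465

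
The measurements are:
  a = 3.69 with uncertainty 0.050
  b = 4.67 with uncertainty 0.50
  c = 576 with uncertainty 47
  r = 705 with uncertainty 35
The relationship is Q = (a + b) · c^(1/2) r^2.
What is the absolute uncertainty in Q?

1.23e+07

Let u = a + b = 8.36. δu = √(δa² + δb²) = √(0.00250 + 0.250) = 0.502, so δu/u = 0.0601.
Q is then a monomial in u, c, r:
δQ/Q = √((δu/u)² + (½·δc/c)² + (2·δr/r)²) = √(0.00361 + 0.00166 + 0.00986) = 0.123
Q = 9.97e+07, so δQ = 0.123 × 9.97e+07 = 1.23e+07.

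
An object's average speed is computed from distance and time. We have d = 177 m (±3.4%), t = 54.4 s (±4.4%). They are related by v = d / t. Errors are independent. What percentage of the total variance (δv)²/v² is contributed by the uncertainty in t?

(δv/v)² = (1·δd/d)² + (-1·δt/t)²
  d term: (1×0.0340)² = 0.00116
  t term: (-1×0.0440)² = 0.00194
Total = 0.00309. Share from t = 0.00194/0.00309 = 0.626.

62.6%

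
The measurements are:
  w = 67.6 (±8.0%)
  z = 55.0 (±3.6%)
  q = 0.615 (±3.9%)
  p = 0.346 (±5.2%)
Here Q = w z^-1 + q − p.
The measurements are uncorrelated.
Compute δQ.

Let h = w·z^-1 = 1.23. δh/h = √((1·δw/w)² + (-1·δz/z)²) = √(0.00640 + 0.00130) = 0.0877, so δh = 0.108.
Q = h + q − p: δQ = √(δh² + δq² + δp²) = √(0.0116 + 0.000575 + 0.000324) = 0.112

0.112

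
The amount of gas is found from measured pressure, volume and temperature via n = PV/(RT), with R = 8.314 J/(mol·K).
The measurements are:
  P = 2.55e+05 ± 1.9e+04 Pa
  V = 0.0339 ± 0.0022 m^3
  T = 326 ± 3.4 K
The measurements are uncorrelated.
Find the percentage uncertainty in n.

9.94%

Products/powers → add relative errors in quadrature, weighted by exponent:
  (1·δP/P)² = (1×0.0745)² = 0.00555;  (1·δV/V)² = (1×0.0649)² = 0.00421;  (-1·δT/T)² = (-1×0.0104)² = 0.000109
δn/n = √(0.00987) = 0.0994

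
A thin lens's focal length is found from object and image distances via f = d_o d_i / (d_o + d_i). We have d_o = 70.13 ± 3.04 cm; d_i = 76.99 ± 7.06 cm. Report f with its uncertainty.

36.70 ± 1.81 cm

∂f/∂d_o = (d_i/(d_o+d_i))² = 0.274;  ∂f/∂d_i = (d_o/(d_o+d_i))² = 0.227
δf = √((∂f/∂d_o · δd_o)² + (∂f/∂d_i · δd_i)²) = √(0.693 + 2.57) = 1.81 cm
f = 36.70 cm.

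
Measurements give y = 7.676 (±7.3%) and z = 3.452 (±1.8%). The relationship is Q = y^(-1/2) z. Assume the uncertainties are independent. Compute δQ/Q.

0.0407

For a monomial Q ∝ y^(-1/2), z, fractional errors add in quadrature:
  (−½·δy/y)² = (-0.5×0.0730)² = 0.00133;  (1·δz/z)² = (1×0.0180)² = 0.000324
δQ/Q = √(0.00166) = 0.0407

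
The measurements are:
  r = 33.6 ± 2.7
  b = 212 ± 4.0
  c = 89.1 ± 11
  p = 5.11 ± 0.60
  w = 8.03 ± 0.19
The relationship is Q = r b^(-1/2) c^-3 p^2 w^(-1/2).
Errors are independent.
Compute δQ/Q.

For a monomial Q ∝ r, b^(-1/2), c^-3, p^2, w^(-1/2), fractional errors add in quadrature:
  (1·δr/r)² = (1×0.0804)² = 0.00646;  (−½·δb/b)² = (-0.5×0.0189)² = 8.9e-05;  (-3·δc/c)² = (-3×0.123)² = 0.137;  (2·δp/p)² = (2×0.117)² = 0.0551;  (−½·δw/w)² = (-0.5×0.0237)² = 0.000140
δQ/Q = √(0.199) = 0.446

0.446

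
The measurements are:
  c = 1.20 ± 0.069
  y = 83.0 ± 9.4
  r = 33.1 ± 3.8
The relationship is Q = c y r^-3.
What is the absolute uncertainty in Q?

Products/powers → add relative errors in quadrature, weighted by exponent:
  (1·δc/c)² = (1×0.0575)² = 0.00331;  (1·δy/y)² = (1×0.113)² = 0.0128;  (-3·δr/r)² = (-3×0.115)² = 0.119
δQ/Q = √(0.135) = 0.367
Q = 0.00275, so δQ = 0.367 × 0.00275 = 0.00101.

0.00101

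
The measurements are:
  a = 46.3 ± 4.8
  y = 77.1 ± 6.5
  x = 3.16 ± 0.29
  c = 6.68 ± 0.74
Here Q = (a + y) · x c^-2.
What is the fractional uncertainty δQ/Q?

0.249

Let u = a + y = 123. δu = √(δa² + δy²) = √(23.0 + 42.2) = 8.08, so δu/u = 0.0655.
Q is then a monomial in u, x, c:
δQ/Q = √((δu/u)² + (1·δx/x)² + (-2·δc/c)²) = √(0.00429 + 0.00842 + 0.0491) = 0.249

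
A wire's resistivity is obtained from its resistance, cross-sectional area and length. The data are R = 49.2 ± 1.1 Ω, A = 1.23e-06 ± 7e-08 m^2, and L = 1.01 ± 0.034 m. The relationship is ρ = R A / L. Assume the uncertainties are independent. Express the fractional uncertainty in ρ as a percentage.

Since ρ is a product/quotient, work with relative uncertainties:
  (1·δR/R)² = (1×0.0224)² = 0.000500;  (1·δA/A)² = (1×0.0569)² = 0.00324;  (-1·δL/L)² = (-1×0.0337)² = 0.00113
δρ/ρ = √(0.00487) = 0.0698

6.98%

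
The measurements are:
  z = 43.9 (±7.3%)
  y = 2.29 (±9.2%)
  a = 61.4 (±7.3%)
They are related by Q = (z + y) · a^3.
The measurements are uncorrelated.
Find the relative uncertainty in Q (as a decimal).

Let u = z + y = 46.2. δu = √(δz² + δy²) = √(10.3 + 0.0444) = 3.21, so δu/u = 0.0695.
Q is then a monomial in u, a:
δQ/Q = √((δu/u)² + (3·δa/a)²) = √(0.00483 + 0.0480) = 0.230

0.230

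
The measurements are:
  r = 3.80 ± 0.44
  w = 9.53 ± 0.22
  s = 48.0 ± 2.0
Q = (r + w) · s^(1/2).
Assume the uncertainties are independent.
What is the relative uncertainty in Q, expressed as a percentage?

Let u = r + w = 13.3. δu = √(δr² + δw²) = √(0.194 + 0.0484) = 0.492, so δu/u = 0.0369.
Q is then a monomial in u, s:
δQ/Q = √((δu/u)² + (½·δs/s)²) = √(0.00136 + 0.000434) = 0.0424

4.24%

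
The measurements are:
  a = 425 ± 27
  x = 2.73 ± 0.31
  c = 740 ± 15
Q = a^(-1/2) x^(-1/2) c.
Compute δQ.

1.48

For a monomial Q ∝ a^(-1/2), x^(-1/2), c, fractional errors add in quadrature:
  (−½·δa/a)² = (-0.5×0.0635)² = 0.00101;  (−½·δx/x)² = (-0.5×0.114)² = 0.00322;  (1·δc/c)² = (1×0.0203)² = 0.000411
δQ/Q = √(0.00464) = 0.0681
Q = 21.7, so δQ = 0.0681 × 21.7 = 1.48.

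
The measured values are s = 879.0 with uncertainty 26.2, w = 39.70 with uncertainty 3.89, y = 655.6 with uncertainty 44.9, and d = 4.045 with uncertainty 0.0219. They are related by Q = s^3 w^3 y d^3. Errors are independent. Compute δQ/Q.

0.315

Relative error in a monomial: (δQ/Q)² = Σ (nᵢ · δxᵢ/xᵢ)².
  (3·δs/s)² = (3×0.0298)² = 0.00800;  (3·δw/w)² = (3×0.0980)² = 0.0864;  (1·δy/y)² = (1×0.0685)² = 0.00469;  (3·δd/d)² = (3×0.00541)² = 0.000264
δQ/Q = √(0.0994) = 0.315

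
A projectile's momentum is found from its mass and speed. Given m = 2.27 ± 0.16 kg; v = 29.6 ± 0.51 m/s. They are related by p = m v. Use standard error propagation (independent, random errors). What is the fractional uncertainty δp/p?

0.0726

p is a product of powers, so relative uncertainties combine in quadrature:
  (1·δm/m)² = (1×0.0705)² = 0.00497;  (1·δv/v)² = (1×0.0172)² = 0.000297
δp/p = √(0.00526) = 0.0726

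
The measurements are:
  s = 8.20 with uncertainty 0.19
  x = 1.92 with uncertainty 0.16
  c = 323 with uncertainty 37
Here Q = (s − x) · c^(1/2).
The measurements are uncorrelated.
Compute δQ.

Let u = s − x = 6.28. δu = √(δs² + δx²) = √(0.0361 + 0.0256) = 0.248, so δu/u = 0.0396.
Q is then a monomial in u, c:
δQ/Q = √((δu/u)² + (½·δc/c)²) = √(0.00156 + 0.00328) = 0.0696
Q = 113, so δQ = 0.0696 × 113 = 7.86.

7.86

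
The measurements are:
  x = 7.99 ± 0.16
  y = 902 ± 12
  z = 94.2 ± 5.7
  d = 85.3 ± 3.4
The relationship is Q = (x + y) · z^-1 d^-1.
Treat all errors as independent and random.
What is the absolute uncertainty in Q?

0.00834

Let u = x + y = 910. δu = √(δx² + δy²) = √(0.0256 + 144) = 12.0, so δu/u = 0.0132.
Q is then a monomial in u, z, d:
δQ/Q = √((δu/u)² + (-1·δz/z)² + (-1·δd/d)²) = √(0.000174 + 0.00366 + 0.00159) = 0.0736
Q = 0.113, so δQ = 0.0736 × 0.113 = 0.00834.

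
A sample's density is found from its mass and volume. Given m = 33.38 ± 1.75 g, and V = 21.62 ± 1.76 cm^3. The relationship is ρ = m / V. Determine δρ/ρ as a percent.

For a monomial ρ ∝ m, V^-1, fractional errors add in quadrature:
  (1·δm/m)² = (1×0.0524)² = 0.00275;  (-1·δV/V)² = (-1×0.0814)² = 0.00663
δρ/ρ = √(0.00938) = 0.0968

9.68%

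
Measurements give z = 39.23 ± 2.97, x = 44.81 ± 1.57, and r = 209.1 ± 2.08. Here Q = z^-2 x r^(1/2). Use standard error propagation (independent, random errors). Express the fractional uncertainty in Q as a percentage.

15.5%

Products/powers → add relative errors in quadrature, weighted by exponent:
  (-2·δz/z)² = (-2×0.0757)² = 0.0229;  (1·δx/x)² = (1×0.0350)² = 0.00123;  (½·δr/r)² = (0.5×0.00995)² = 2.47e-05
δQ/Q = √(0.0242) = 0.155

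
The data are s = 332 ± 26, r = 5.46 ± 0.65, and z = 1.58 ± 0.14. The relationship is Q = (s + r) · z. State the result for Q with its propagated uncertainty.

533 ± 62.6

Let u = s + r = 337. δu = √(δs² + δr²) = √(676 + 0.423) = 26.0, so δu/u = 0.0771.
Q is then a monomial in u, z:
δQ/Q = √((δu/u)² + (1·δz/z)²) = √(0.00594 + 0.00785) = 0.117
Q = 533, so δQ = 0.117 × 533 = 62.6.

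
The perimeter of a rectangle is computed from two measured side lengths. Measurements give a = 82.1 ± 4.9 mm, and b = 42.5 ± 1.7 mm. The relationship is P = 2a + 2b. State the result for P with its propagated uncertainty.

249 ± 10.4 mm

Absolute uncertainties add in quadrature for a linear combination:
  (2·δa)² = 96.0;  (2·δb)² = 11.6
δP = √(108) = 10.4 mm
P = 249 mm.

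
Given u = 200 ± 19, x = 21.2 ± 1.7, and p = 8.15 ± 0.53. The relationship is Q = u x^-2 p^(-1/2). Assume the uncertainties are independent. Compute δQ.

0.0295

Relative error in a monomial: (δQ/Q)² = Σ (nᵢ · δxᵢ/xᵢ)².
  (1·δu/u)² = (1×0.0950)² = 0.00903;  (-2·δx/x)² = (-2×0.0802)² = 0.0257;  (−½·δp/p)² = (-0.5×0.0650)² = 0.00106
δQ/Q = √(0.0358) = 0.189
Q = 0.156, so δQ = 0.189 × 0.156 = 0.0295.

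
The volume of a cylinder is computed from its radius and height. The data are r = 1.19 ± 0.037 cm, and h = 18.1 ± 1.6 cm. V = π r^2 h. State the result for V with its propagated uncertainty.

80.5 ± 8.70 cm^3

Since V is a product/quotient, work with relative uncertainties:
  (2·δr/r)² = (2×0.0311)² = 0.00387;  (1·δh/h)² = (1×0.0884)² = 0.00781
δV/V = √(0.0117) = 0.108
V = 80.5 cm^3, so δV = 0.108 × 80.5 = 8.70 cm^3.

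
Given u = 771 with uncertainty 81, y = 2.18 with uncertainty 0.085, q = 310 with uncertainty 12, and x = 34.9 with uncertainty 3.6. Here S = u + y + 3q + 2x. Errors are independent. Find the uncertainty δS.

For a sum/difference, combine absolute errors in quadrature:
  (δu)² = 6560;  (δy)² = 0.00723;  (3·δq)² = 1300;  (2·δx)² = 51.8
δS = √(7910) = 88.9

88.9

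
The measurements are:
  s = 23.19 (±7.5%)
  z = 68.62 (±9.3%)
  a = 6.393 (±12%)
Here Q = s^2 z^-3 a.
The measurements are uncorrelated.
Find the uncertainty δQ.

0.00360

Q is a product of powers, so relative uncertainties combine in quadrature:
  (2·δs/s)² = (2×0.0750)² = 0.0225;  (-3·δz/z)² = (-3×0.0930)² = 0.0778;  (1·δa/a)² = (1×0.120)² = 0.0144
δQ/Q = √(0.115) = 0.339
Q = 0.01064, so δQ = 0.339 × 0.01064 = 0.00360.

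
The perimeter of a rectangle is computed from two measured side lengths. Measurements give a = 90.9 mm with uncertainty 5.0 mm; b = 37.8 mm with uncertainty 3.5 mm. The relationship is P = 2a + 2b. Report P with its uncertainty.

Sums and differences: (δP)² = Σ (cᵢ δxᵢ)².
  (2·δa)² = 100;  (2·δb)² = 49.0
δP = √(149) = 12.2 mm
P = 257 mm.

257 ± 12.2 mm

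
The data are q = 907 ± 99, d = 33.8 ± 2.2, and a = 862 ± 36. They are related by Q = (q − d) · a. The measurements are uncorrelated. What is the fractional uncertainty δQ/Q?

0.121

Let u = q − d = 873. δu = √(δq² + δd²) = √(9800 + 4.84) = 99.0, so δu/u = 0.113.
Q is then a monomial in u, a:
δQ/Q = √((δu/u)² + (1·δa/a)²) = √(0.0129 + 0.00174) = 0.121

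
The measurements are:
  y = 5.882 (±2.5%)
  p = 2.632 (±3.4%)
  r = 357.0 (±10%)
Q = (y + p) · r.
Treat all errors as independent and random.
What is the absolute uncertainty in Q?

Let u = y + p = 8.514. δu = √(δy² + δp²) = √(0.0216 + 0.00801) = 0.172, so δu/u = 0.0202.
Q is then a monomial in u, r:
δQ/Q = √((δu/u)² + (1·δr/r)²) = √(0.000409 + 0.0100) = 0.102
Q = 3039, so δQ = 0.102 × 3039 = 310.

310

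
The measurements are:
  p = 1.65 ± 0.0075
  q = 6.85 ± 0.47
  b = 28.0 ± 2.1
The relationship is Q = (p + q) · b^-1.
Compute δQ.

Let u = p + q = 8.50. δu = √(δp² + δq²) = √(5.62e-05 + 0.221) = 0.470, so δu/u = 0.0553.
Q is then a monomial in u, b:
δQ/Q = √((δu/u)² + (-1·δb/b)²) = √(0.00306 + 0.00562) = 0.0932
Q = 0.304, so δQ = 0.0932 × 0.304 = 0.0283.

0.0283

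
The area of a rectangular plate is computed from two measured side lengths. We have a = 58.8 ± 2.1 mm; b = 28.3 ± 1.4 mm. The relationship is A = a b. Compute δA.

102 mm^2

A is a product of powers, so relative uncertainties combine in quadrature:
  (1·δa/a)² = (1×0.0357)² = 0.00128;  (1·δb/b)² = (1×0.0495)² = 0.00245
δA/A = √(0.00372) = 0.0610
A = 1660 mm^2, so δA = 0.0610 × 1660 = 102 mm^2.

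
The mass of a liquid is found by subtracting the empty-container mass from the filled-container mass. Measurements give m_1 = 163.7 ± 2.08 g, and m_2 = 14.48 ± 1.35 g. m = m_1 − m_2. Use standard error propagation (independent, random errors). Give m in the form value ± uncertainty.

m is a linear combination, so absolute uncertainties add in quadrature:
  (δm_1)² = 4.33;  (δm_2)² = 1.82
δm = √(6.15) = 2.48 g
m = 149.2 g.

149.2 ± 2.48 g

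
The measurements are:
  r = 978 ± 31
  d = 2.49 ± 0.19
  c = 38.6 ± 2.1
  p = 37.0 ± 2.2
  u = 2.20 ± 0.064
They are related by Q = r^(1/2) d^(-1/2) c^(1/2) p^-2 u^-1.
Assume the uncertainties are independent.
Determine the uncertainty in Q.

Products/powers → add relative errors in quadrature, weighted by exponent:
  (½·δr/r)² = (0.5×0.0317)² = 0.000251;  (−½·δd/d)² = (-0.5×0.0763)² = 0.00146;  (½·δc/c)² = (0.5×0.0544)² = 0.000740;  (-2·δp/p)² = (-2×0.0595)² = 0.0141;  (-1·δu/u)² = (-1×0.0291)² = 0.000846
δQ/Q = √(0.0174) = 0.132
Q = 0.0409, so δQ = 0.132 × 0.0409 = 0.00540.

0.00540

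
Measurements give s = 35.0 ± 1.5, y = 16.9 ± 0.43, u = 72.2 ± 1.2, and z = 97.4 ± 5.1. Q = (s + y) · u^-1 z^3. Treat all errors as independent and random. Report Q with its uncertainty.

Let w = s + y = 51.9. δw = √(δs² + δy²) = √(2.25 + 0.185) = 1.56, so δw/w = 0.0301.
Q is then a monomial in w, u, z:
δQ/Q = √((δw/w)² + (-1·δu/u)² + (3·δz/z)²) = √(0.000904 + 0.000276 + 0.0247) = 0.161
Q = 6.64e+05, so δQ = 0.161 × 6.64e+05 = 1.07e+05.

(6.64 ± 1.07) × 10^5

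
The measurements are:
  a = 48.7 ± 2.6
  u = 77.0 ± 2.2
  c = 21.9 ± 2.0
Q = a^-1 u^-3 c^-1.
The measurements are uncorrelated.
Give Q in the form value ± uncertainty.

Each factor contributes (exponent × relative error)² to (δQ/Q)²:
  (-1·δa/a)² = (-1×0.0534)² = 0.00285;  (-3·δu/u)² = (-3×0.0286)² = 0.00735;  (-1·δc/c)² = (-1×0.0913)² = 0.00834
δQ/Q = √(0.0185) = 0.136
Q = 2.05e-09, so δQ = 0.136 × 2.05e-09 = 2.8e-10.

(2.05 ± 0.280) × 10^-9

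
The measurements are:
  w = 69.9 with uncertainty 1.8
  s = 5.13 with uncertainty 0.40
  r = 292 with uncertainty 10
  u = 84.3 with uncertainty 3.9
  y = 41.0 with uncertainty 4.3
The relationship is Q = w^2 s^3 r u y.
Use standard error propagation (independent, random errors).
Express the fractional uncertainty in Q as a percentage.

26.8%

Since Q is a product/quotient, work with relative uncertainties:
  (2·δw/w)² = (2×0.0258)² = 0.00265;  (3·δs/s)² = (3×0.0780)² = 0.0547;  (1·δr/r)² = (1×0.0342)² = 0.00117;  (1·δu/u)² = (1×0.0463)² = 0.00214;  (1·δy/y)² = (1×0.105)² = 0.0110
δQ/Q = √(0.0717) = 0.268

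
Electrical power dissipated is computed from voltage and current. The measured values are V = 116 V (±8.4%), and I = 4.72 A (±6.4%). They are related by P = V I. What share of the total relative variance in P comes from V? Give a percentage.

63.3%

(δP/P)² = (1·δV/V)² + (1·δI/I)²
  V term: (1×0.0840)² = 0.00706
  I term: (1×0.0640)² = 0.00410
Total = 0.0112. Share from V = 0.00706/0.0112 = 0.633.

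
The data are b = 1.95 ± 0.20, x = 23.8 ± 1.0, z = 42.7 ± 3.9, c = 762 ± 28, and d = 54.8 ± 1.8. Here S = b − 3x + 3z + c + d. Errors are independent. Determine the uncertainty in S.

Absolute uncertainties add in quadrature for a linear combination:
  (δb)² = 0.0400;  (3·δx)² = 9.00;  (3·δz)² = 137;  (δc)² = 784;  (δd)² = 3.24
δS = √(933) = 30.5

30.5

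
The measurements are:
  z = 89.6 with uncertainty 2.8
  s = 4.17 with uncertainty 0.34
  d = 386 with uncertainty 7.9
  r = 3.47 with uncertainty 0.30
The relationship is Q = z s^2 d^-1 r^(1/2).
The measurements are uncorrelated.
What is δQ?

Products/powers → add relative errors in quadrature, weighted by exponent:
  (1·δz/z)² = (1×0.0312)² = 0.000977;  (2·δs/s)² = (2×0.0815)² = 0.0266;  (-1·δd/d)² = (-1×0.0205)² = 0.000419;  (½·δr/r)² = (0.5×0.0865)² = 0.00187
δQ/Q = √(0.0299) = 0.173
Q = 7.52, so δQ = 0.173 × 7.52 = 1.30.

1.30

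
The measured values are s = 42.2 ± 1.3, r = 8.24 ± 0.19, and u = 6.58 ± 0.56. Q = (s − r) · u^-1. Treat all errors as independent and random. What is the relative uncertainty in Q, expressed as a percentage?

Let w = s − r = 34.0. δw = √(δs² + δr²) = √(1.69 + 0.0361) = 1.31, so δw/w = 0.0387.
Q is then a monomial in w, u:
δQ/Q = √((δw/w)² + (-1·δu/u)²) = √(0.00150 + 0.00724) = 0.0935

9.35%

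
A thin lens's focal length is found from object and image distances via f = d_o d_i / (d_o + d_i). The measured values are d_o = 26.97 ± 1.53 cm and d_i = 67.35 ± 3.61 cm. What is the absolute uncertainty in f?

∂f/∂d_o = (d_i/(d_o+d_i))² = 0.510;  ∂f/∂d_i = (d_o/(d_o+d_i))² = 0.0818
δf = √((∂f/∂d_o · δd_o)² + (∂f/∂d_i · δd_i)²) = √(0.609 + 0.0871) = 0.834 cm

0.834 cm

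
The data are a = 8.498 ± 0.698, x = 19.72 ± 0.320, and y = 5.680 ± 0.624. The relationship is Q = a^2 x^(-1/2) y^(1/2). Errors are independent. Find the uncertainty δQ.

6.72

Since Q is a product/quotient, work with relative uncertainties:
  (2·δa/a)² = (2×0.0821)² = 0.0270;  (−½·δx/x)² = (-0.5×0.0162)² = 6.58e-05;  (½·δy/y)² = (0.5×0.110)² = 0.00302
δQ/Q = √(0.0301) = 0.173
Q = 38.76, so δQ = 0.173 × 38.76 = 6.72.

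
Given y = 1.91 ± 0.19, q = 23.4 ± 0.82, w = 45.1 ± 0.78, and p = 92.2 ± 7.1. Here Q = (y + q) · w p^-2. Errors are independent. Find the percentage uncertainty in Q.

Let u = y + q = 25.3. δu = √(δy² + δq²) = √(0.0361 + 0.672) = 0.842, so δu/u = 0.0333.
Q is then a monomial in u, w, p:
δQ/Q = √((δu/u)² + (1·δw/w)² + (-2·δp/p)²) = √(0.00111 + 0.000299 + 0.0237) = 0.159

15.9%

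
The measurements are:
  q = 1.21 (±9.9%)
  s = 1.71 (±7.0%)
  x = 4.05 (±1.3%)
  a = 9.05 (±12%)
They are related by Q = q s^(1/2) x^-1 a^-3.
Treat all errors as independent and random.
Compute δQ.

0.000198

Since Q is a product/quotient, work with relative uncertainties:
  (1·δq/q)² = (1×0.0990)² = 0.00980;  (½·δs/s)² = (0.5×0.0700)² = 0.00123;  (-1·δx/x)² = (-1×0.0130)² = 0.000169;  (-3·δa/a)² = (-3×0.120)² = 0.130
δQ/Q = √(0.141) = 0.375
Q = 0.000527, so δQ = 0.375 × 0.000527 = 0.000198.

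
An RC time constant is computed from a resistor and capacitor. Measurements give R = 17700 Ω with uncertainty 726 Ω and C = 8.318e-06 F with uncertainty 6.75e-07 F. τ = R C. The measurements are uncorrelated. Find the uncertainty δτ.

Products/powers → add relative errors in quadrature, weighted by exponent:
  (1·δR/R)² = (1×0.0410)² = 0.00168;  (1·δC/C)² = (1×0.0811)² = 0.00659
δτ/τ = √(0.00827) = 0.0909
τ = 0.1472 s, so δτ = 0.0909 × 0.1472 = 0.0134 s.

0.0134 s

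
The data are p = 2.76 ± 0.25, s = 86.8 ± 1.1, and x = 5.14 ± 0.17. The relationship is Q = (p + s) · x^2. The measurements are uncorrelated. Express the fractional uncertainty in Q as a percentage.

Let u = p + s = 89.6. δu = √(δp² + δs²) = √(0.0625 + 1.21) = 1.13, so δu/u = 0.0126.
Q is then a monomial in u, x:
δQ/Q = √((δu/u)² + (2·δx/x)²) = √(0.000159 + 0.00438) = 0.0673

6.73%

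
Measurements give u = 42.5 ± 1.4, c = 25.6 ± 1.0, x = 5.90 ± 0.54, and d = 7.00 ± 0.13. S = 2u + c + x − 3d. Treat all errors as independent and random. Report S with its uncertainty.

95.5 ± 3.05

S is a linear combination, so absolute uncertainties add in quadrature:
  (2·δu)² = 7.84;  (δc)² = 1.00;  (δx)² = 0.292;  (3·δd)² = 0.152
δS = √(9.28) = 3.05
S = 95.5.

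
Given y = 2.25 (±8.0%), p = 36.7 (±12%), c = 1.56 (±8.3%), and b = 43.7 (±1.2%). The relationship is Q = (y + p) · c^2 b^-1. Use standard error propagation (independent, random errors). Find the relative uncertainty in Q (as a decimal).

0.201

Let u = y + p = 39.0. δu = √(δy² + δp²) = √(0.0324 + 19.4) = 4.41, so δu/u = 0.113.
Q is then a monomial in u, c, b:
δQ/Q = √((δu/u)² + (2·δc/c)² + (-1·δb/b)²) = √(0.0128 + 0.0276 + 0.000144) = 0.201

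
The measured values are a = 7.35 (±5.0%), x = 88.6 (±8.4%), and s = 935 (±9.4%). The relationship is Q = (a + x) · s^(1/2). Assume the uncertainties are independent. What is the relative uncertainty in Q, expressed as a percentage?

9.08%

Let u = a + x = 95.9. δu = √(δa² + δx²) = √(0.135 + 55.4) = 7.45, so δu/u = 0.0777.
Q is then a monomial in u, s:
δQ/Q = √((δu/u)² + (½·δs/s)²) = √(0.00603 + 0.00221) = 0.0908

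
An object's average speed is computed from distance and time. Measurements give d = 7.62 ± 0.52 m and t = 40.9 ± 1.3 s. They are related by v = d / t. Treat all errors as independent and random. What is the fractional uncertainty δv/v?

For a monomial v ∝ d, t^-1, fractional errors add in quadrature:
  (1·δd/d)² = (1×0.0682)² = 0.00466;  (-1·δt/t)² = (-1×0.0318)² = 0.00101
δv/v = √(0.00567) = 0.0753

0.0753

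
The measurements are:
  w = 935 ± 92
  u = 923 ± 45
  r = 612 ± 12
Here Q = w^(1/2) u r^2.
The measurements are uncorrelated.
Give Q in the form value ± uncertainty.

Products/powers → add relative errors in quadrature, weighted by exponent:
  (½·δw/w)² = (0.5×0.0984)² = 0.00242;  (1·δu/u)² = (1×0.0488)² = 0.00238;  (2·δr/r)² = (2×0.0196)² = 0.00154
δQ/Q = √(0.00634) = 0.0796
Q = 1.06e+10, so δQ = 0.0796 × 1.06e+10 = 8.41e+08.

(1.06 ± 0.0841) × 10^10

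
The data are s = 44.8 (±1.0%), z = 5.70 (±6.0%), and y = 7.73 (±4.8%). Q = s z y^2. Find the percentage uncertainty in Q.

Products/powers → add relative errors in quadrature, weighted by exponent:
  (1·δs/s)² = (1×0.0100)² = 0.000100;  (1·δz/z)² = (1×0.0600)² = 0.00360;  (2·δy/y)² = (2×0.0480)² = 0.00922
δQ/Q = √(0.0129) = 0.114

11.4%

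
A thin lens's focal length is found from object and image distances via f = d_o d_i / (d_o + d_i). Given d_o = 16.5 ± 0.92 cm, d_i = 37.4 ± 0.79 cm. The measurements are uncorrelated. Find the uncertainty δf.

0.449 cm

∂f/∂d_o = (d_i/(d_o+d_i))² = 0.481;  ∂f/∂d_i = (d_o/(d_o+d_i))² = 0.0937
δf = √((∂f/∂d_o · δd_o)² + (∂f/∂d_i · δd_i)²) = √(0.196 + 0.00548) = 0.449 cm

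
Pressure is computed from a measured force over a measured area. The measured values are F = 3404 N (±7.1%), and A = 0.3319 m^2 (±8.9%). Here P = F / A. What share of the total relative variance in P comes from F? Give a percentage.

(δP/P)² = (1·δF/F)² + (-1·δA/A)²
  F term: (1×0.0710)² = 0.00504
  A term: (-1×0.0890)² = 0.00792
Total = 0.0130. Share from F = 0.00504/0.0130 = 0.389.

38.9%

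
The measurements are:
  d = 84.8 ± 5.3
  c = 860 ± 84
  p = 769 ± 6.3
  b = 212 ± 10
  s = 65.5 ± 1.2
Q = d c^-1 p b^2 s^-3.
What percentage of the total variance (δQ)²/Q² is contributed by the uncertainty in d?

(δQ/Q)² = (1·δd/d)² + (-1·δc/c)² + (1·δp/p)² + (2·δb/b)² + (-3·δs/s)²
  d term: (1×0.0625)² = 0.00391
  c term: (-1×0.0977)² = 0.00954
  p term: (1×0.00819)² = 6.71e-05
  b term: (2×0.0472)² = 0.00890
  s term: (-3×0.0183)² = 0.00302
Total = 0.0254. Share from d = 0.00391/0.0254 = 0.154.

15.4%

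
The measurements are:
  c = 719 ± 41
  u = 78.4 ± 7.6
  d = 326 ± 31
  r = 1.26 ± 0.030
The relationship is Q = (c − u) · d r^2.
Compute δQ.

41300

Let w = c − u = 641. δw = √(δc² + δu²) = √(1680 + 57.8) = 41.7, so δw/w = 0.0651.
Q is then a monomial in w, d, r:
δQ/Q = √((δw/w)² + (1·δd/d)² + (2·δr/r)²) = √(0.00424 + 0.00904 + 0.00227) = 0.125
Q = 3.32e+05, so δQ = 0.125 × 3.32e+05 = 41300.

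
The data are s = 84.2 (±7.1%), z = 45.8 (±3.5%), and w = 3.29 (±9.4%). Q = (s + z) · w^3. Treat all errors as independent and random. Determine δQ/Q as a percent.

28.6%

Let u = s + z = 130. δu = √(δs² + δz²) = √(35.7 + 2.57) = 6.19, so δu/u = 0.0476.
Q is then a monomial in u, w:
δQ/Q = √((δu/u)² + (3·δw/w)²) = √(0.00227 + 0.0795) = 0.286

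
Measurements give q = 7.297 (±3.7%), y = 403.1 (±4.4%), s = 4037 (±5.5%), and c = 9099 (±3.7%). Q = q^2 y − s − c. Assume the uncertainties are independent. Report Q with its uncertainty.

Let p = q^2·y = 21460. δp/p = √((2·δq/q)² + (1·δy/y)²) = √(0.00548 + 0.00194) = 0.0861, so δp = 1850.
Q = p − s − c: δQ = √(δp² + δs² + δc²) = √(3.41e+06 + 49300 + 1.13e+05) = 1890
Q = 8328.

8328 ± 1890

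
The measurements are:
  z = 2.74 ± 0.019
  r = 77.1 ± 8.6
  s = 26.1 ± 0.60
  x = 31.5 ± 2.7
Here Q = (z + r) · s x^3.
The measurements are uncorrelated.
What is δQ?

Let u = z + r = 79.8. δu = √(δz² + δr²) = √(0.000361 + 74.0) = 8.60, so δu/u = 0.108.
Q is then a monomial in u, s, x:
δQ/Q = √((δu/u)² + (1·δs/s)² + (3·δx/x)²) = √(0.0116 + 0.000528 + 0.0661) = 0.280
Q = 6.51e+07, so δQ = 0.280 × 6.51e+07 = 1.82e+07.

1.82e+07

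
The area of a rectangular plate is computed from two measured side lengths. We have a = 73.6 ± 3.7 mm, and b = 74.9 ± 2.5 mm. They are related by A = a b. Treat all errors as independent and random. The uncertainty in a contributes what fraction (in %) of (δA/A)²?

69.4%

(δA/A)² = (1·δa/a)² + (1·δb/b)²
  a term: (1×0.0503)² = 0.00253
  b term: (1×0.0334)² = 0.00111
Total = 0.00364. Share from a = 0.00253/0.00364 = 0.694.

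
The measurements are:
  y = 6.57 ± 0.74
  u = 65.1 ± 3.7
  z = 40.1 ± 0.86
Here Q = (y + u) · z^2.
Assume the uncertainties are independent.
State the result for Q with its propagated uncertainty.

(1.15 ± 0.0783) × 10^5

Let w = y + u = 71.7. δw = √(δy² + δu²) = √(0.548 + 13.7) = 3.77, so δw/w = 0.0526.
Q is then a monomial in w, z:
δQ/Q = √((δw/w)² + (2·δz/z)²) = √(0.00277 + 0.00184) = 0.0679
Q = 1.15e+05, so δQ = 0.0679 × 1.15e+05 = 7830.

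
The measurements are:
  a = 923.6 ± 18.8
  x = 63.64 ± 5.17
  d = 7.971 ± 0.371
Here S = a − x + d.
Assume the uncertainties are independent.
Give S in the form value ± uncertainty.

Sums and differences: (δS)² = Σ (cᵢ δxᵢ)².
  (δa)² = 353;  (δx)² = 26.7;  (δd)² = 0.138
δS = √(380) = 19.5
S = 867.9.

867.9 ± 19.5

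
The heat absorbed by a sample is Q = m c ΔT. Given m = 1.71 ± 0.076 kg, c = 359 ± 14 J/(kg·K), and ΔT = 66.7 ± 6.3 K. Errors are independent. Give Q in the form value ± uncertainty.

40900 ± 4560 J

Relative error in a monomial: (δQ/Q)² = Σ (nᵢ · δxᵢ/xᵢ)².
  (1·δm/m)² = (1×0.0444)² = 0.00198;  (1·δc/c)² = (1×0.0390)² = 0.00152;  (1·δΔT/ΔT)² = (1×0.0945)² = 0.00892
δQ/Q = √(0.0124) = 0.111
Q = 40900 J, so δQ = 0.111 × 40900 = 4560 J.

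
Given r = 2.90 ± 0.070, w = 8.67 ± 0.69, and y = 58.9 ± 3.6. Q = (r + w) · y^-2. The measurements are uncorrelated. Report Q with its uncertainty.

0.00334 ± 0.000454

Let u = r + w = 11.6. δu = √(δr² + δw²) = √(0.00490 + 0.476) = 0.694, so δu/u = 0.0599.
Q is then a monomial in u, y:
δQ/Q = √((δu/u)² + (-2·δy/y)²) = √(0.00359 + 0.0149) = 0.136
Q = 0.00334, so δQ = 0.136 × 0.00334 = 0.000454.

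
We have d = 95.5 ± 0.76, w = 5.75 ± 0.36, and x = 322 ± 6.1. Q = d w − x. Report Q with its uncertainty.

227 ± 35.2

Let p = d·w = 549. δp/p = √((1·δd/d)² + (1·δw/w)²) = √(6.33e-05 + 0.00392) = 0.0631, so δp = 34.7.
Q = p − x: δQ = √(δp² + δx²) = √(1200 + 37.2) = 35.2
Q = 227.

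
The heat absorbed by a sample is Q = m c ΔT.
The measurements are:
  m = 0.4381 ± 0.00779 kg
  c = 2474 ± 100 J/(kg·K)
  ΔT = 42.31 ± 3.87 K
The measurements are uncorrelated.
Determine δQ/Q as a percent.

Products/powers → add relative errors in quadrature, weighted by exponent:
  (1·δm/m)² = (1×0.0178)² = 0.000316;  (1·δc/c)² = (1×0.0404)² = 0.00163;  (1·δΔT/ΔT)² = (1×0.0915)² = 0.00837
δQ/Q = √(0.0103) = 0.102

10.2%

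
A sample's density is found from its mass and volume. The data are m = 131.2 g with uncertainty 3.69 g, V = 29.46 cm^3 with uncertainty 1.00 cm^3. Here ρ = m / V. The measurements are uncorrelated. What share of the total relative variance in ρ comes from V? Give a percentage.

(δρ/ρ)² = (1·δm/m)² + (-1·δV/V)²
  m term: (1×0.0281)² = 0.000791
  V term: (-1×0.0339)² = 0.00115
Total = 0.00194. Share from V = 0.00115/0.00194 = 0.593.

59.3%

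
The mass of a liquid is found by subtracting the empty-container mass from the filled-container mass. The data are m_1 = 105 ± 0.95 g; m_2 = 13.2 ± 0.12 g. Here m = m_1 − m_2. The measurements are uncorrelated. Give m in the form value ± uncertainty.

For a sum/difference, combine absolute errors in quadrature:
  (δm_1)² = 0.902;  (δm_2)² = 0.0144
δm = √(0.917) = 0.958 g
m = 91.8 g.

91.8 ± 0.958 g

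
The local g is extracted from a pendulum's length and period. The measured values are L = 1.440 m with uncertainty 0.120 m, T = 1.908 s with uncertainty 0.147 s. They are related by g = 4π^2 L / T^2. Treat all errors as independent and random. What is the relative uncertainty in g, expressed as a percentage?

For a monomial g ∝ L, T^-2, fractional errors add in quadrature:
  (1·δL/L)² = (1×0.0833)² = 0.00694;  (-2·δT/T)² = (-2×0.0770)² = 0.0237
δg/g = √(0.0307) = 0.175

17.5%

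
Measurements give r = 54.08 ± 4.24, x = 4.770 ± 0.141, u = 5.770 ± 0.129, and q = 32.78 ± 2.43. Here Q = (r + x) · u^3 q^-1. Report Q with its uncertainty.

Let w = r + x = 58.85. δw = √(δr² + δx²) = √(18.0 + 0.0199) = 4.24, so δw/w = 0.0721.
Q is then a monomial in w, u, q:
δQ/Q = √((δw/w)² + (3·δu/u)² + (-1·δq/q)²) = √(0.00520 + 0.00450 + 0.00550) = 0.123
Q = 344.9, so δQ = 0.123 × 344.9 = 42.5.

344.9 ± 42.5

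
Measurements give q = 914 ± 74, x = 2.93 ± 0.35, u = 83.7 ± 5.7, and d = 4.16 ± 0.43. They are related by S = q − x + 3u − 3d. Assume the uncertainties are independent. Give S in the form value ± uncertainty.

1150 ± 76.0

Each term contributes (cᵢ δxᵢ)² to (δS)²:
  (δq)² = 5480;  (δx)² = 0.122;  (3·δu)² = 292;  (3·δd)² = 1.66
δS = √(5770) = 76.0
S = 1150.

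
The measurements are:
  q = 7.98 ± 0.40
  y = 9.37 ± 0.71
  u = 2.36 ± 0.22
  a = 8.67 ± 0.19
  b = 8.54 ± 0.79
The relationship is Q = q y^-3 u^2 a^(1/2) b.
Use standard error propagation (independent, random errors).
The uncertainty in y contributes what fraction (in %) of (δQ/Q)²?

52.9%

(δQ/Q)² = (1·δq/q)² + (-3·δy/y)² + (2·δu/u)² + (½·δa/a)² + (1·δb/b)²
  q term: (1×0.0501)² = 0.00251
  y term: (-3×0.0758)² = 0.0517
  u term: (2×0.0932)² = 0.0348
  a term: (0.5×0.0219)² = 0.000120
  b term: (1×0.0925)² = 0.00856
Total = 0.0976. Share from y = 0.0517/0.0976 = 0.529.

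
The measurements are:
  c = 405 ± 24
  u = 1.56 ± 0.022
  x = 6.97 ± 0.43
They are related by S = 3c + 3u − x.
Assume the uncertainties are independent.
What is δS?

72.0

Each term contributes (cᵢ δxᵢ)² to (δS)²:
  (3·δc)² = 5180;  (3·δu)² = 0.00436;  (δx)² = 0.185
δS = √(5180) = 72.0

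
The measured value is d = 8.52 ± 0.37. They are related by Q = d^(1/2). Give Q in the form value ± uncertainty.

2.92 ± 0.0634

Products/powers → add relative errors in quadrature, weighted by exponent:
  (½·δd/d)² = (0.5×0.0434)² = 0.000471
δQ/Q = √(0.000471) = 0.0217
Q = 2.92, so δQ = 0.0217 × 2.92 = 0.0634.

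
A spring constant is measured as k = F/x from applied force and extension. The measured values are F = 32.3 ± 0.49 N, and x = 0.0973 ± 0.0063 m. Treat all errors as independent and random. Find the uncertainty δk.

k is a product of powers, so relative uncertainties combine in quadrature:
  (1·δF/F)² = (1×0.0152)² = 0.000230;  (-1·δx/x)² = (-1×0.0647)² = 0.00419
δk/k = √(0.00442) = 0.0665
k = 332 N/m, so δk = 0.0665 × 332 = 22.1 N/m.

22.1 N/m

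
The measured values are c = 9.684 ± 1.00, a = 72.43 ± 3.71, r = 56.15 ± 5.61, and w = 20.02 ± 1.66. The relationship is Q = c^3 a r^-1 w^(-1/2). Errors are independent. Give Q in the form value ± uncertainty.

Q is a product of powers, so relative uncertainties combine in quadrature:
  (3·δc/c)² = (3×0.103)² = 0.0960;  (1·δa/a)² = (1×0.0512)² = 0.00262;  (-1·δr/r)² = (-1×0.0999)² = 0.00998;  (−½·δw/w)² = (-0.5×0.0829)² = 0.00172
δQ/Q = √(0.110) = 0.332
Q = 261.8, so δQ = 0.332 × 261.8 = 87.0.

261.8 ± 87.0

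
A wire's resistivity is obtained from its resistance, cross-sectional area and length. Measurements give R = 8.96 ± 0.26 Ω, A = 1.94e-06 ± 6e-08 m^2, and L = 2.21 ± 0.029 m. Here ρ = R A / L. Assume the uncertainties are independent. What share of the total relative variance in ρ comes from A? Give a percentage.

(δρ/ρ)² = (1·δR/R)² + (1·δA/A)² + (-1·δL/L)²
  R term: (1×0.0290)² = 0.000842
  A term: (1×0.0309)² = 0.000957
  L term: (-1×0.0131)² = 0.000172
Total = 0.00197. Share from A = 0.000957/0.00197 = 0.485.

48.5%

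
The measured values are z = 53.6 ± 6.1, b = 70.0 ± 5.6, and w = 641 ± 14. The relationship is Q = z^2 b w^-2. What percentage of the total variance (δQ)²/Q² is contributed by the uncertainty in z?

(δQ/Q)² = (2·δz/z)² + (1·δb/b)² + (-2·δw/w)²
  z term: (2×0.114)² = 0.0518
  b term: (1×0.0800)² = 0.00640
  w term: (-2×0.0218)² = 0.00191
Total = 0.0601. Share from z = 0.0518/0.0601 = 0.862.

86.2%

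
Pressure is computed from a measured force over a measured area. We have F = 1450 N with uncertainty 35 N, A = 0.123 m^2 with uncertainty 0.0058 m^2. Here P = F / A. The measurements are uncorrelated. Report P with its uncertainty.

11800 ± 624 Pa

P is a product of powers, so relative uncertainties combine in quadrature:
  (1·δF/F)² = (1×0.0241)² = 0.000583;  (-1·δA/A)² = (-1×0.0472)² = 0.00222
δP/P = √(0.00281) = 0.0530
P = 11800 Pa, so δP = 0.0530 × 11800 = 624 Pa.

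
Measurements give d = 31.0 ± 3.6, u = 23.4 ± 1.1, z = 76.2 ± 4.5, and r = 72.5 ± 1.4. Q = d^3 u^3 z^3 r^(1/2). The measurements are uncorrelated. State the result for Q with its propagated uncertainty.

(1.44 ± 0.598) × 10^15

Q is a product of powers, so relative uncertainties combine in quadrature:
  (3·δd/d)² = (3×0.116)² = 0.121;  (3·δu/u)² = (3×0.0470)² = 0.0199;  (3·δz/z)² = (3×0.0591)² = 0.0314;  (½·δr/r)² = (0.5×0.0193)² = 9.32e-05
δQ/Q = √(0.173) = 0.416
Q = 1.44e+15, so δQ = 0.416 × 1.44e+15 = 5.98e+14.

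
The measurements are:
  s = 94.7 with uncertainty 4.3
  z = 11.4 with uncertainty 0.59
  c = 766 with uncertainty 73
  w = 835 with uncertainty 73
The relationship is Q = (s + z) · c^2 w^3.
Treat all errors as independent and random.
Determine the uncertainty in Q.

1.18e+16

Let u = s + z = 106. δu = √(δs² + δz²) = √(18.5 + 0.348) = 4.34, so δu/u = 0.0409.
Q is then a monomial in u, c, w:
δQ/Q = √((δu/u)² + (2·δc/c)² + (3·δw/w)²) = √(0.00167 + 0.0363 + 0.0688) = 0.327
Q = 3.62e+16, so δQ = 0.327 × 3.62e+16 = 1.18e+16.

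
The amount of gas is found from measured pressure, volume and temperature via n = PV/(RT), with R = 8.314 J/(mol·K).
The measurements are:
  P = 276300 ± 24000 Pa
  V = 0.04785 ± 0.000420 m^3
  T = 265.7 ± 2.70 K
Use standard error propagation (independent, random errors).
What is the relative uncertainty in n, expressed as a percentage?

8.79%

For a monomial n ∝ P, V, T^-1, fractional errors add in quadrature:
  (1·δP/P)² = (1×0.0869)² = 0.00755;  (1·δV/V)² = (1×0.00878)² = 7.7e-05;  (-1·δT/T)² = (-1×0.0102)² = 0.000103
δn/n = √(0.00773) = 0.0879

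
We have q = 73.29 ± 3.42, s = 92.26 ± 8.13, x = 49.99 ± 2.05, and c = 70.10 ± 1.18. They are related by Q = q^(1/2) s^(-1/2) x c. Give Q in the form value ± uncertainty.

3123 ± 208

Q is a product of powers, so relative uncertainties combine in quadrature:
  (½·δq/q)² = (0.5×0.0467)² = 0.000544;  (−½·δs/s)² = (-0.5×0.0881)² = 0.00194;  (1·δx/x)² = (1×0.0410)² = 0.00168;  (1·δc/c)² = (1×0.0168)² = 0.000283
δQ/Q = √(0.00445) = 0.0667
Q = 3123, so δQ = 0.0667 × 3123 = 208.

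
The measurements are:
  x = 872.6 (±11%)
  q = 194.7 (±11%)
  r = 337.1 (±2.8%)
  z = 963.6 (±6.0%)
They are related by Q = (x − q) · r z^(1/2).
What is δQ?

1.07e+06

Let u = x − q = 677.9. δu = √(δx² + δq²) = √(9210 + 459) = 98.3, so δu/u = 0.145.
Q is then a monomial in u, r, z:
δQ/Q = √((δu/u)² + (1·δr/r)² + (½·δz/z)²) = √(0.0210 + 0.000784 + 0.000900) = 0.151
Q = 7.094e+06, so δQ = 0.151 × 7.094e+06 = 1.07e+06.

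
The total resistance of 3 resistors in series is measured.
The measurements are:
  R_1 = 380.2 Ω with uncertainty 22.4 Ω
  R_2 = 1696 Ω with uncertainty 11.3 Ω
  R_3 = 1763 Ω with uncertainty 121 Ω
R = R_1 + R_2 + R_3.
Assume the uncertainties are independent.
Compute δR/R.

For a sum/difference, combine absolute errors in quadrature:
  (δR_1)² = 502;  (δR_2)² = 128;  (δR_3)² = 14600
δR = √(15300) = 124 Ω
R = 3839 Ω, so δR/R = 124/3839 = 0.0322.

0.0322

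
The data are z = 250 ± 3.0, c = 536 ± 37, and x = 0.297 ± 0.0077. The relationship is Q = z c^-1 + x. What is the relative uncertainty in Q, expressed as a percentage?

4.40%

Let p = z·c^-1 = 0.466. δp/p = √((1·δz/z)² + (-1·δc/c)²) = √(0.000144 + 0.00477) = 0.0701, so δp = 0.0327.
Q = p + x: δQ = √(δp² + δx²) = √(0.00107 + 5.93e-05) = 0.0336
Q = 0.763, so δQ/Q = 0.0336/0.763 = 0.0440.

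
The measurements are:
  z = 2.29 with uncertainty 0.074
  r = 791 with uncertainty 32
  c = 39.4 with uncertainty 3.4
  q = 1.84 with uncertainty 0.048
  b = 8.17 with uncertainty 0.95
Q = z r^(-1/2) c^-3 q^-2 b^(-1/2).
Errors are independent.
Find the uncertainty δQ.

3.76e-08

Each factor contributes (exponent × relative error)² to (δQ/Q)²:
  (1·δz/z)² = (1×0.0323)² = 0.00104;  (−½·δr/r)² = (-0.5×0.0405)² = 0.000409;  (-3·δc/c)² = (-3×0.0863)² = 0.0670;  (-2·δq/q)² = (-2×0.0261)² = 0.00272;  (−½·δb/b)² = (-0.5×0.116)² = 0.00338
δQ/Q = √(0.0746) = 0.273
Q = 1.38e-07, so δQ = 0.273 × 1.38e-07 = 3.76e-08.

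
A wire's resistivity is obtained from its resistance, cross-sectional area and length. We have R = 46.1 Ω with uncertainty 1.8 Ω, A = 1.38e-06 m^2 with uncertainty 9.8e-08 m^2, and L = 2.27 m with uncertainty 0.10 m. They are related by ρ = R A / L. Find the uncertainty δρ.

Relative error in a monomial: (δρ/ρ)² = Σ (nᵢ · δxᵢ/xᵢ)².
  (1·δR/R)² = (1×0.0390)² = 0.00152;  (1·δA/A)² = (1×0.0710)² = 0.00504;  (-1·δL/L)² = (-1×0.0441)² = 0.00194
δρ/ρ = √(0.00851) = 0.0922
ρ = 2.8e-05 Ω·m, so δρ = 0.0922 × 2.8e-05 = 2.59e-06 Ω·m.

2.59e-06 Ω·m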